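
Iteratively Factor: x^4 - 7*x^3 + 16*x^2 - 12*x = (x - 2)*(x^3 - 5*x^2 + 6*x) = (x - 2)^2*(x^2 - 3*x) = (x - 3)*(x - 2)^2*(x)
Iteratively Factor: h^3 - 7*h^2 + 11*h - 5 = (h - 5)*(h^2 - 2*h + 1) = (h - 5)*(h - 1)*(h - 1)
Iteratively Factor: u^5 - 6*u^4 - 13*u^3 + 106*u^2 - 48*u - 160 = (u - 2)*(u^4 - 4*u^3 - 21*u^2 + 64*u + 80) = (u - 2)*(u + 4)*(u^3 - 8*u^2 + 11*u + 20) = (u - 4)*(u - 2)*(u + 4)*(u^2 - 4*u - 5) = (u - 4)*(u - 2)*(u + 1)*(u + 4)*(u - 5)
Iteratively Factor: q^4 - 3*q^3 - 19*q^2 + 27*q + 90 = (q + 2)*(q^3 - 5*q^2 - 9*q + 45) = (q - 3)*(q + 2)*(q^2 - 2*q - 15) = (q - 3)*(q + 2)*(q + 3)*(q - 5)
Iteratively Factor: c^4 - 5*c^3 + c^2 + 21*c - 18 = (c - 3)*(c^3 - 2*c^2 - 5*c + 6) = (c - 3)*(c - 1)*(c^2 - c - 6) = (c - 3)^2*(c - 1)*(c + 2)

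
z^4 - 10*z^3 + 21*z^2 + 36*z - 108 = (z - 6)*(z - 3)^2*(z + 2)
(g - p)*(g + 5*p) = g^2 + 4*g*p - 5*p^2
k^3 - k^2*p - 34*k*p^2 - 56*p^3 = (k - 7*p)*(k + 2*p)*(k + 4*p)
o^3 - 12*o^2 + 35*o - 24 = (o - 8)*(o - 3)*(o - 1)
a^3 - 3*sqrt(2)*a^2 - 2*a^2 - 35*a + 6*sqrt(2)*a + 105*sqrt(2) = (a - 7)*(a + 5)*(a - 3*sqrt(2))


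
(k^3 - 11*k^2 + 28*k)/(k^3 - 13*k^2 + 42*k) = (k - 4)/(k - 6)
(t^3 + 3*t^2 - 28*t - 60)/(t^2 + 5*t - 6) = (t^2 - 3*t - 10)/(t - 1)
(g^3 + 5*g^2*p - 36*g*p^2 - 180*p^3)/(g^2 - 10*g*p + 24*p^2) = (-g^2 - 11*g*p - 30*p^2)/(-g + 4*p)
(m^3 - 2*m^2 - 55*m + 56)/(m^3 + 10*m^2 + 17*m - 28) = (m - 8)/(m + 4)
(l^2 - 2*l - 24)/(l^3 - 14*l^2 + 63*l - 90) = (l + 4)/(l^2 - 8*l + 15)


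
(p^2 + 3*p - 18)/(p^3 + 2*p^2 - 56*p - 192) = (p - 3)/(p^2 - 4*p - 32)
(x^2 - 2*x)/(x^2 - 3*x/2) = 2*(x - 2)/(2*x - 3)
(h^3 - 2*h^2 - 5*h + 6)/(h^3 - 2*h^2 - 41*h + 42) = (h^2 - h - 6)/(h^2 - h - 42)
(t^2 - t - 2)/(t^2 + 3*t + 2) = (t - 2)/(t + 2)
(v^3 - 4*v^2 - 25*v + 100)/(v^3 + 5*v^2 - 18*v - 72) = (v^2 - 25)/(v^2 + 9*v + 18)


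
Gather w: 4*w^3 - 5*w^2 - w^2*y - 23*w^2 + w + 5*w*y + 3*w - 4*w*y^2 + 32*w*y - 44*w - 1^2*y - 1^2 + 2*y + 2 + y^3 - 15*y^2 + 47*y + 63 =4*w^3 + w^2*(-y - 28) + w*(-4*y^2 + 37*y - 40) + y^3 - 15*y^2 + 48*y + 64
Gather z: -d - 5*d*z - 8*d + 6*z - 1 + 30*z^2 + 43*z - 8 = -9*d + 30*z^2 + z*(49 - 5*d) - 9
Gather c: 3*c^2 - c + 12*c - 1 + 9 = 3*c^2 + 11*c + 8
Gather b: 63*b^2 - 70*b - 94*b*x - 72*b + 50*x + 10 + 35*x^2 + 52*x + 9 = 63*b^2 + b*(-94*x - 142) + 35*x^2 + 102*x + 19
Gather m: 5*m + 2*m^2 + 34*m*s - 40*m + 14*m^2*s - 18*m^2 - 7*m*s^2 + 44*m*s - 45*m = m^2*(14*s - 16) + m*(-7*s^2 + 78*s - 80)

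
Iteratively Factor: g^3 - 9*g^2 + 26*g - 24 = (g - 2)*(g^2 - 7*g + 12) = (g - 4)*(g - 2)*(g - 3)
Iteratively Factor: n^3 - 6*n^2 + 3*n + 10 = (n - 2)*(n^2 - 4*n - 5) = (n - 5)*(n - 2)*(n + 1)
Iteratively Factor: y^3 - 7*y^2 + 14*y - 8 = (y - 4)*(y^2 - 3*y + 2) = (y - 4)*(y - 1)*(y - 2)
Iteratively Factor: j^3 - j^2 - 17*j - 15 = (j + 1)*(j^2 - 2*j - 15) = (j + 1)*(j + 3)*(j - 5)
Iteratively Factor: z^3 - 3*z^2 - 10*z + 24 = (z + 3)*(z^2 - 6*z + 8) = (z - 4)*(z + 3)*(z - 2)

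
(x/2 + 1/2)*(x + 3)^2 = x^3/2 + 7*x^2/2 + 15*x/2 + 9/2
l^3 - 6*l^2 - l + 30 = (l - 5)*(l - 3)*(l + 2)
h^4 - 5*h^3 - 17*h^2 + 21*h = h*(h - 7)*(h - 1)*(h + 3)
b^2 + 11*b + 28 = (b + 4)*(b + 7)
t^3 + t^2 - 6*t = t*(t - 2)*(t + 3)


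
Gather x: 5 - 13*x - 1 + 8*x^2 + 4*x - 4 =8*x^2 - 9*x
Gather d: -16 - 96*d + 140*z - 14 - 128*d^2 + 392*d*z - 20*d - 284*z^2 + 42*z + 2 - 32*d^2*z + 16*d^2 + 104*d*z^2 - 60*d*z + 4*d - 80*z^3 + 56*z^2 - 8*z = d^2*(-32*z - 112) + d*(104*z^2 + 332*z - 112) - 80*z^3 - 228*z^2 + 174*z - 28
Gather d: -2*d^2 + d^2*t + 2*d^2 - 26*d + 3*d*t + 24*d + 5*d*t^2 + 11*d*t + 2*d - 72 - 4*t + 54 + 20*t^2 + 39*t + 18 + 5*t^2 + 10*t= d^2*t + d*(5*t^2 + 14*t) + 25*t^2 + 45*t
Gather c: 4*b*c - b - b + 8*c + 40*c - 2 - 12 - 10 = -2*b + c*(4*b + 48) - 24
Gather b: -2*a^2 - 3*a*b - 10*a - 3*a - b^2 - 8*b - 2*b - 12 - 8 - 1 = -2*a^2 - 13*a - b^2 + b*(-3*a - 10) - 21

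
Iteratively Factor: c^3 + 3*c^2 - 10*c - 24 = (c + 2)*(c^2 + c - 12) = (c - 3)*(c + 2)*(c + 4)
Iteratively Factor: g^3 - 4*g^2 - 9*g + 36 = (g - 3)*(g^2 - g - 12) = (g - 3)*(g + 3)*(g - 4)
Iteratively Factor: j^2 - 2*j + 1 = (j - 1)*(j - 1)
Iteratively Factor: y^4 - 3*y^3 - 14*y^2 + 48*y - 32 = (y - 4)*(y^3 + y^2 - 10*y + 8) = (y - 4)*(y - 1)*(y^2 + 2*y - 8) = (y - 4)*(y - 1)*(y + 4)*(y - 2)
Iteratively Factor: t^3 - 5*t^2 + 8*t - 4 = (t - 2)*(t^2 - 3*t + 2) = (t - 2)^2*(t - 1)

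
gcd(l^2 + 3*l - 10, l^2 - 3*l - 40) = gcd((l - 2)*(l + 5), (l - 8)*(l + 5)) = l + 5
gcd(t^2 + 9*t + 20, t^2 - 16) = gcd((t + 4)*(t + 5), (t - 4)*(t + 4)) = t + 4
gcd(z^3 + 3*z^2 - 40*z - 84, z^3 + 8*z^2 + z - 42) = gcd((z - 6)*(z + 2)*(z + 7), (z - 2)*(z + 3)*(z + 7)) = z + 7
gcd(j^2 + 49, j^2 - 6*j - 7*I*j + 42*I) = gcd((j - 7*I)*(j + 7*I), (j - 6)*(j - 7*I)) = j - 7*I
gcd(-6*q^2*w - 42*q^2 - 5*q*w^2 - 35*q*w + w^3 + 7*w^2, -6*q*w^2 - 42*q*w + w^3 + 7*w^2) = 6*q*w + 42*q - w^2 - 7*w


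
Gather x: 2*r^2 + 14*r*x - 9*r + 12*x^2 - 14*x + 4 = 2*r^2 - 9*r + 12*x^2 + x*(14*r - 14) + 4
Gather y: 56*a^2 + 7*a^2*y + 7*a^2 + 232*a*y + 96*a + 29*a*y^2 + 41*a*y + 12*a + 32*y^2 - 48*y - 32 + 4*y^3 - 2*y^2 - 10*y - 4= 63*a^2 + 108*a + 4*y^3 + y^2*(29*a + 30) + y*(7*a^2 + 273*a - 58) - 36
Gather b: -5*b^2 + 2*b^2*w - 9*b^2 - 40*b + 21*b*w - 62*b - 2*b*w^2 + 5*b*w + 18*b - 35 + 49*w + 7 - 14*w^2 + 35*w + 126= b^2*(2*w - 14) + b*(-2*w^2 + 26*w - 84) - 14*w^2 + 84*w + 98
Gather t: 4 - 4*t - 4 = -4*t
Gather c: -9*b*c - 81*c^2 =-9*b*c - 81*c^2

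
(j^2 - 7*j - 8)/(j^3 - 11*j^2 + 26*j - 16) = (j + 1)/(j^2 - 3*j + 2)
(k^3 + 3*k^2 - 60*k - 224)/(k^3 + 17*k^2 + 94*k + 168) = (k - 8)/(k + 6)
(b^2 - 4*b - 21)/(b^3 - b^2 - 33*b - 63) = 1/(b + 3)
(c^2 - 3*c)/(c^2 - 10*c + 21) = c/(c - 7)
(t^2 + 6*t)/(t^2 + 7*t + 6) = t/(t + 1)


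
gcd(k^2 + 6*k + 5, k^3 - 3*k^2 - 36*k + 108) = 1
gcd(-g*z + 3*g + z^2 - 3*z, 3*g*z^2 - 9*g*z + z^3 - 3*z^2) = z - 3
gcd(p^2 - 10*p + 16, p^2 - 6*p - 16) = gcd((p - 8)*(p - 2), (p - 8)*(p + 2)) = p - 8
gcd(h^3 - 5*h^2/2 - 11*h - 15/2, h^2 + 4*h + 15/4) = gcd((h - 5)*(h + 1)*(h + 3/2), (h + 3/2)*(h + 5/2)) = h + 3/2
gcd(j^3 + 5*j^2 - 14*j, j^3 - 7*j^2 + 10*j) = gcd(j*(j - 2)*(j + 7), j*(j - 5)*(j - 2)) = j^2 - 2*j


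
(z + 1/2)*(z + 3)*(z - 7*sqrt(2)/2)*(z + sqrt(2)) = z^4 - 5*sqrt(2)*z^3/2 + 7*z^3/2 - 35*sqrt(2)*z^2/4 - 11*z^2/2 - 49*z/2 - 15*sqrt(2)*z/4 - 21/2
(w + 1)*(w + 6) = w^2 + 7*w + 6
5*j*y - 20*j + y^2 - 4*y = (5*j + y)*(y - 4)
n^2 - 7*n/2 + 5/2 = (n - 5/2)*(n - 1)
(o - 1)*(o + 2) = o^2 + o - 2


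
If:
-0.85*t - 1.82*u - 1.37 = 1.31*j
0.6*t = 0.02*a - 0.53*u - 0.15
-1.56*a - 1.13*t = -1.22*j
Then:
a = 0.00151115623428327*u - 0.489809683620759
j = -0.81619044485494*u - 0.872993938140518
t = -0.883282961458857*u - 0.266326989454025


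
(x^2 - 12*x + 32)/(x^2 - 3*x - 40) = (x - 4)/(x + 5)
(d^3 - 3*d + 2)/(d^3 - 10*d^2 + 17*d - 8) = (d + 2)/(d - 8)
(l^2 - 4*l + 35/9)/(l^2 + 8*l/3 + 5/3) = (9*l^2 - 36*l + 35)/(3*(3*l^2 + 8*l + 5))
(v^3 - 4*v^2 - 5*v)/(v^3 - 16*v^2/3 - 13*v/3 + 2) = 3*v*(v - 5)/(3*v^2 - 19*v + 6)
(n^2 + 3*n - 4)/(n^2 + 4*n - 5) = (n + 4)/(n + 5)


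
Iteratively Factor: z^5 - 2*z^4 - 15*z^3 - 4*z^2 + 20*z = (z + 2)*(z^4 - 4*z^3 - 7*z^2 + 10*z) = (z + 2)^2*(z^3 - 6*z^2 + 5*z) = (z - 5)*(z + 2)^2*(z^2 - z) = z*(z - 5)*(z + 2)^2*(z - 1)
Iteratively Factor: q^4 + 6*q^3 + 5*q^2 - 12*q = (q + 3)*(q^3 + 3*q^2 - 4*q) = (q + 3)*(q + 4)*(q^2 - q) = q*(q + 3)*(q + 4)*(q - 1)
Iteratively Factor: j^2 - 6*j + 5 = (j - 1)*(j - 5)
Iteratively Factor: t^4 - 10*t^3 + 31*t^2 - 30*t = (t - 2)*(t^3 - 8*t^2 + 15*t) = (t - 3)*(t - 2)*(t^2 - 5*t) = t*(t - 3)*(t - 2)*(t - 5)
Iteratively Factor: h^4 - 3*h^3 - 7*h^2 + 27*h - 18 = (h - 3)*(h^3 - 7*h + 6) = (h - 3)*(h - 1)*(h^2 + h - 6) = (h - 3)*(h - 1)*(h + 3)*(h - 2)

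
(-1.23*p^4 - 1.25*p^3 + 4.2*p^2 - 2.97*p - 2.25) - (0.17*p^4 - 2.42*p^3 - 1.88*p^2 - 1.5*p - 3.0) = -1.4*p^4 + 1.17*p^3 + 6.08*p^2 - 1.47*p + 0.75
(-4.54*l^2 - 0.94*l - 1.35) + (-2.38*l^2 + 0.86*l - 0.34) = -6.92*l^2 - 0.08*l - 1.69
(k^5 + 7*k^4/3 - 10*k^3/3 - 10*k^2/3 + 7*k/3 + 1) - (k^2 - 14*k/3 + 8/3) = k^5 + 7*k^4/3 - 10*k^3/3 - 13*k^2/3 + 7*k - 5/3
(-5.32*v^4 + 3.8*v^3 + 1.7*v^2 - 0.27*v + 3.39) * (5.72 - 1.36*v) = 7.2352*v^5 - 35.5984*v^4 + 19.424*v^3 + 10.0912*v^2 - 6.1548*v + 19.3908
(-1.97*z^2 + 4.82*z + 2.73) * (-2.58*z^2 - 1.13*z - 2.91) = 5.0826*z^4 - 10.2095*z^3 - 6.7573*z^2 - 17.1111*z - 7.9443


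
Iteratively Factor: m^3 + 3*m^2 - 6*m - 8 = (m + 4)*(m^2 - m - 2) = (m + 1)*(m + 4)*(m - 2)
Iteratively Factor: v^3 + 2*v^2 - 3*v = (v - 1)*(v^2 + 3*v) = (v - 1)*(v + 3)*(v)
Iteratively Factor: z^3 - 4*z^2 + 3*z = (z - 1)*(z^2 - 3*z) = (z - 3)*(z - 1)*(z)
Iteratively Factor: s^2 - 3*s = (s)*(s - 3)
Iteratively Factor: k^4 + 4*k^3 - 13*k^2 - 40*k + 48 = (k + 4)*(k^3 - 13*k + 12) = (k + 4)^2*(k^2 - 4*k + 3) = (k - 1)*(k + 4)^2*(k - 3)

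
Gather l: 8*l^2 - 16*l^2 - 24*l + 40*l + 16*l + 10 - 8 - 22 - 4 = -8*l^2 + 32*l - 24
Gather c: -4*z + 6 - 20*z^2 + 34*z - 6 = -20*z^2 + 30*z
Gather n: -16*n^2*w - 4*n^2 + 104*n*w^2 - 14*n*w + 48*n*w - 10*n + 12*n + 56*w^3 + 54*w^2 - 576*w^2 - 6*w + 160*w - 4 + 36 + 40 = n^2*(-16*w - 4) + n*(104*w^2 + 34*w + 2) + 56*w^3 - 522*w^2 + 154*w + 72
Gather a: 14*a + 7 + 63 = 14*a + 70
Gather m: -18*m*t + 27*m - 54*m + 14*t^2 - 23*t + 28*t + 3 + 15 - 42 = m*(-18*t - 27) + 14*t^2 + 5*t - 24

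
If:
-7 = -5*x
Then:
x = 7/5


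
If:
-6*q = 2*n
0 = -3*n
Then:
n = 0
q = 0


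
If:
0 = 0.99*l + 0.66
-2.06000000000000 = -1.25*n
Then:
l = -0.67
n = 1.65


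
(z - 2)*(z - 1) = z^2 - 3*z + 2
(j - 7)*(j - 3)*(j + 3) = j^3 - 7*j^2 - 9*j + 63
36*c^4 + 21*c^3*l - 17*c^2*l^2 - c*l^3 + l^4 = (-3*c + l)^2*(c + l)*(4*c + l)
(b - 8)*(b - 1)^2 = b^3 - 10*b^2 + 17*b - 8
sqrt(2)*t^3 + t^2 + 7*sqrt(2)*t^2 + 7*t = t*(t + 7)*(sqrt(2)*t + 1)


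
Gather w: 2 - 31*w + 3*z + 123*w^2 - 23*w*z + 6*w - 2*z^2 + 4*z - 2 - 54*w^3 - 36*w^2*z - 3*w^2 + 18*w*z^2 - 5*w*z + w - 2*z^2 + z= -54*w^3 + w^2*(120 - 36*z) + w*(18*z^2 - 28*z - 24) - 4*z^2 + 8*z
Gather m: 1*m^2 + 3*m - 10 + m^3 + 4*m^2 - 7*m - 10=m^3 + 5*m^2 - 4*m - 20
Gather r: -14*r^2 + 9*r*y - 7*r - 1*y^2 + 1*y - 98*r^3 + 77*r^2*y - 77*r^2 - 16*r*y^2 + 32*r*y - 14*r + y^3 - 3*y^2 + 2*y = -98*r^3 + r^2*(77*y - 91) + r*(-16*y^2 + 41*y - 21) + y^3 - 4*y^2 + 3*y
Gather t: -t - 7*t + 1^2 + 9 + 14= 24 - 8*t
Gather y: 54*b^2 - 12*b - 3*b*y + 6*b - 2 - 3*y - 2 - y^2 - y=54*b^2 - 6*b - y^2 + y*(-3*b - 4) - 4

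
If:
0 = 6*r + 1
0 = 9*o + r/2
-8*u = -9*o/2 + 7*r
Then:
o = 1/108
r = -1/6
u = 29/192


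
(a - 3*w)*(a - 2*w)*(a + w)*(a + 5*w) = a^4 + a^3*w - 19*a^2*w^2 + 11*a*w^3 + 30*w^4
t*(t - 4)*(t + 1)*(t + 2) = t^4 - t^3 - 10*t^2 - 8*t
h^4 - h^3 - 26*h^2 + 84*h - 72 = (h - 3)*(h - 2)^2*(h + 6)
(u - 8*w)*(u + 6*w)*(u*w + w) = u^3*w - 2*u^2*w^2 + u^2*w - 48*u*w^3 - 2*u*w^2 - 48*w^3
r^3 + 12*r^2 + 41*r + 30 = (r + 1)*(r + 5)*(r + 6)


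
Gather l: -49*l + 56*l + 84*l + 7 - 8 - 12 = 91*l - 13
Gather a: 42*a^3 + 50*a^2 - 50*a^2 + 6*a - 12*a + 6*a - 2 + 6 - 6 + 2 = 42*a^3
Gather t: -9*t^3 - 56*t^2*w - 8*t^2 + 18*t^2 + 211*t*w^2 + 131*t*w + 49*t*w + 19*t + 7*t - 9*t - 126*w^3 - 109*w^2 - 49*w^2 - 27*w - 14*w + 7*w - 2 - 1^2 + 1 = -9*t^3 + t^2*(10 - 56*w) + t*(211*w^2 + 180*w + 17) - 126*w^3 - 158*w^2 - 34*w - 2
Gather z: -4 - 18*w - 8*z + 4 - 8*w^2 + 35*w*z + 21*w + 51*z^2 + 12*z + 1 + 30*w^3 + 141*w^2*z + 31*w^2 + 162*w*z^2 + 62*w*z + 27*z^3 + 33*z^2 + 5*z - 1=30*w^3 + 23*w^2 + 3*w + 27*z^3 + z^2*(162*w + 84) + z*(141*w^2 + 97*w + 9)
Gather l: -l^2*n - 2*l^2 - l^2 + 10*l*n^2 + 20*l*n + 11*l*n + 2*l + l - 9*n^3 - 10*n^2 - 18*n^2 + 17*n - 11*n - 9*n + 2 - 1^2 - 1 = l^2*(-n - 3) + l*(10*n^2 + 31*n + 3) - 9*n^3 - 28*n^2 - 3*n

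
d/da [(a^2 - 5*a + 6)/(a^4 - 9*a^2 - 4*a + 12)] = (-2*a^2 + 7*a - 2)/(a^5 + 4*a^4 + a^3 - 10*a^2 - 4*a + 8)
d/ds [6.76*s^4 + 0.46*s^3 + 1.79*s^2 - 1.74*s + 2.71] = 27.04*s^3 + 1.38*s^2 + 3.58*s - 1.74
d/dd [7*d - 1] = 7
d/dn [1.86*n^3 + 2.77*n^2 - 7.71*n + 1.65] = 5.58*n^2 + 5.54*n - 7.71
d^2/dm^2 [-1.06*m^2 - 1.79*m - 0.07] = -2.12000000000000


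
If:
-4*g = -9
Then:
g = 9/4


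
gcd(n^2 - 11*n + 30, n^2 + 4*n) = 1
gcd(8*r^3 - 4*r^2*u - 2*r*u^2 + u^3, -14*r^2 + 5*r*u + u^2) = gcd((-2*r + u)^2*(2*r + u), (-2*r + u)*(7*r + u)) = 2*r - u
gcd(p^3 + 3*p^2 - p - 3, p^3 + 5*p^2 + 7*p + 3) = p^2 + 4*p + 3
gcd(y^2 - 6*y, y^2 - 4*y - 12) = y - 6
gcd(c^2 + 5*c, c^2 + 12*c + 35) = c + 5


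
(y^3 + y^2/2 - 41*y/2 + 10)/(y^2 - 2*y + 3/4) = 2*(y^2 + y - 20)/(2*y - 3)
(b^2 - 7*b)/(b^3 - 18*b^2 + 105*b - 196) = b/(b^2 - 11*b + 28)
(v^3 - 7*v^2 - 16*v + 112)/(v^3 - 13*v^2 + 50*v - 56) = (v + 4)/(v - 2)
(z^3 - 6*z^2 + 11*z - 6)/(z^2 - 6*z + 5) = (z^2 - 5*z + 6)/(z - 5)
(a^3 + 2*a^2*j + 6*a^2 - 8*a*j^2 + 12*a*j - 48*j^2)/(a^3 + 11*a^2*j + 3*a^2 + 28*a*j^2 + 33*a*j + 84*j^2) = (a^2 - 2*a*j + 6*a - 12*j)/(a^2 + 7*a*j + 3*a + 21*j)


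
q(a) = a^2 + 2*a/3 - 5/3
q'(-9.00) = -17.33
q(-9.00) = 73.33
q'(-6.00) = -11.33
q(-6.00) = 30.33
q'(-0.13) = 0.41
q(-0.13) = -1.74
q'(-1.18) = -1.69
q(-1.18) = -1.06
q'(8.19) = 17.05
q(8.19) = 70.87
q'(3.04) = 6.75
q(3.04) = 9.60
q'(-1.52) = -2.37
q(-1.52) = -0.37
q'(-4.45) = -8.23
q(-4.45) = 15.17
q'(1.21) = 3.09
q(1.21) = 0.60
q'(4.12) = 8.91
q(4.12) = 18.05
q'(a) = 2*a + 2/3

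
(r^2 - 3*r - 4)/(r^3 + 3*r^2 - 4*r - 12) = (r^2 - 3*r - 4)/(r^3 + 3*r^2 - 4*r - 12)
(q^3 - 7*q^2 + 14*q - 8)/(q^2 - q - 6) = (-q^3 + 7*q^2 - 14*q + 8)/(-q^2 + q + 6)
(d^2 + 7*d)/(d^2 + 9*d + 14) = d/(d + 2)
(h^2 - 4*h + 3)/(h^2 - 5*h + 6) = (h - 1)/(h - 2)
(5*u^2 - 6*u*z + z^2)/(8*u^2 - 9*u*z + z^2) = (-5*u + z)/(-8*u + z)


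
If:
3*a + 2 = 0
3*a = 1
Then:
No Solution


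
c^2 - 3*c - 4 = (c - 4)*(c + 1)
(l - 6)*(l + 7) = l^2 + l - 42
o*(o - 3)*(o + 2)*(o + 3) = o^4 + 2*o^3 - 9*o^2 - 18*o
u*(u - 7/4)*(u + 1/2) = u^3 - 5*u^2/4 - 7*u/8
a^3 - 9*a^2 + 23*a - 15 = (a - 5)*(a - 3)*(a - 1)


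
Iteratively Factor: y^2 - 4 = (y + 2)*(y - 2)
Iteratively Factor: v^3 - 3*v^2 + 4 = (v + 1)*(v^2 - 4*v + 4) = (v - 2)*(v + 1)*(v - 2)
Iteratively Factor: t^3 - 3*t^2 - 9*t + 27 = (t - 3)*(t^2 - 9) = (t - 3)*(t + 3)*(t - 3)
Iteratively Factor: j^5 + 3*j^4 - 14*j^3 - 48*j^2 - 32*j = (j)*(j^4 + 3*j^3 - 14*j^2 - 48*j - 32) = j*(j + 4)*(j^3 - j^2 - 10*j - 8) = j*(j - 4)*(j + 4)*(j^2 + 3*j + 2) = j*(j - 4)*(j + 2)*(j + 4)*(j + 1)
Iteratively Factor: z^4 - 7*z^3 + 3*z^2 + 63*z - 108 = (z + 3)*(z^3 - 10*z^2 + 33*z - 36) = (z - 3)*(z + 3)*(z^2 - 7*z + 12) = (z - 3)^2*(z + 3)*(z - 4)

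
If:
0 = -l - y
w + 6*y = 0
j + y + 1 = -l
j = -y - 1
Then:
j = -1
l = 0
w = 0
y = 0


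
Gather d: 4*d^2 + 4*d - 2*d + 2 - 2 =4*d^2 + 2*d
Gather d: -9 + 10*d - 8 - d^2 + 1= -d^2 + 10*d - 16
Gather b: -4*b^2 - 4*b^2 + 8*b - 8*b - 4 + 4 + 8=8 - 8*b^2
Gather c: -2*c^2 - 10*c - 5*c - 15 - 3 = -2*c^2 - 15*c - 18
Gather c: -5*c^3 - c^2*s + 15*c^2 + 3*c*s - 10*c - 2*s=-5*c^3 + c^2*(15 - s) + c*(3*s - 10) - 2*s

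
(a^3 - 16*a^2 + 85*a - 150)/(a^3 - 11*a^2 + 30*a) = (a - 5)/a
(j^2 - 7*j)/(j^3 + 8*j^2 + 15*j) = (j - 7)/(j^2 + 8*j + 15)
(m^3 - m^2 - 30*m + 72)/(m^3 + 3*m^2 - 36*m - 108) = (m^2 - 7*m + 12)/(m^2 - 3*m - 18)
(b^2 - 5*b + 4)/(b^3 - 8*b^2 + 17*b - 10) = (b - 4)/(b^2 - 7*b + 10)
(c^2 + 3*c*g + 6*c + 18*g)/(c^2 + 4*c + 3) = (c^2 + 3*c*g + 6*c + 18*g)/(c^2 + 4*c + 3)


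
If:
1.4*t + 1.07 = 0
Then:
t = -0.76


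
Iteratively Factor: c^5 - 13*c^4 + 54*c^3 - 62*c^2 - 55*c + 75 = (c + 1)*(c^4 - 14*c^3 + 68*c^2 - 130*c + 75) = (c - 5)*(c + 1)*(c^3 - 9*c^2 + 23*c - 15) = (c - 5)*(c - 3)*(c + 1)*(c^2 - 6*c + 5) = (c - 5)^2*(c - 3)*(c + 1)*(c - 1)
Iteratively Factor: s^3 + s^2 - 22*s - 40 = (s + 2)*(s^2 - s - 20) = (s - 5)*(s + 2)*(s + 4)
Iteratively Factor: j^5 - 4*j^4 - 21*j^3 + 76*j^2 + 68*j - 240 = (j - 3)*(j^4 - j^3 - 24*j^2 + 4*j + 80) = (j - 3)*(j + 2)*(j^3 - 3*j^2 - 18*j + 40) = (j - 5)*(j - 3)*(j + 2)*(j^2 + 2*j - 8) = (j - 5)*(j - 3)*(j - 2)*(j + 2)*(j + 4)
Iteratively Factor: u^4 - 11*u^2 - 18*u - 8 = (u + 2)*(u^3 - 2*u^2 - 7*u - 4) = (u + 1)*(u + 2)*(u^2 - 3*u - 4) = (u + 1)^2*(u + 2)*(u - 4)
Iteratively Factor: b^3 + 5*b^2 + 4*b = (b + 4)*(b^2 + b) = b*(b + 4)*(b + 1)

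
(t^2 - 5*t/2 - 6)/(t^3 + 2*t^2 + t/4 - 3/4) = 2*(t - 4)/(2*t^2 + t - 1)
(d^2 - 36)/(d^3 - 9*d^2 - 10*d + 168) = (d + 6)/(d^2 - 3*d - 28)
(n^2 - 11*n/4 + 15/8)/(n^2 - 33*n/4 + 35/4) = (n - 3/2)/(n - 7)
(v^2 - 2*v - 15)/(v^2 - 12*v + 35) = (v + 3)/(v - 7)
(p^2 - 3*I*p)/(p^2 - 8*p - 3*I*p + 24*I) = p/(p - 8)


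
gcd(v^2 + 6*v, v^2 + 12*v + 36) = v + 6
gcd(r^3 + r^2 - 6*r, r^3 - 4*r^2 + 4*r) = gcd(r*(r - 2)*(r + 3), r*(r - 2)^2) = r^2 - 2*r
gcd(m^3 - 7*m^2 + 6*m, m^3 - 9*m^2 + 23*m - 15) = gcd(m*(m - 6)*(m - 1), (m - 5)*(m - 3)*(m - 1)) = m - 1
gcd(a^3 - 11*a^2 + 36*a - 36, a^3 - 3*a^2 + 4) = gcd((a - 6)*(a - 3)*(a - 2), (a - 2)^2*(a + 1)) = a - 2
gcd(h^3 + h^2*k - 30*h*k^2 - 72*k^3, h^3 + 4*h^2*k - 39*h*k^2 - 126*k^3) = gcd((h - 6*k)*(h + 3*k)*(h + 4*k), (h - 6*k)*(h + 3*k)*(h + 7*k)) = h^2 - 3*h*k - 18*k^2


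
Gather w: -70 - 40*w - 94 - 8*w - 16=-48*w - 180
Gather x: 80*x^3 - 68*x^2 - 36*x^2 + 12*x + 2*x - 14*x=80*x^3 - 104*x^2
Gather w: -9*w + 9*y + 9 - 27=-9*w + 9*y - 18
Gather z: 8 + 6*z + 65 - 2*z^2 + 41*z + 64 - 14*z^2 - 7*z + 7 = -16*z^2 + 40*z + 144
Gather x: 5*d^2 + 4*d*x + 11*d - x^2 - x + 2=5*d^2 + 11*d - x^2 + x*(4*d - 1) + 2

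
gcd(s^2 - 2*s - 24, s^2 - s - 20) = s + 4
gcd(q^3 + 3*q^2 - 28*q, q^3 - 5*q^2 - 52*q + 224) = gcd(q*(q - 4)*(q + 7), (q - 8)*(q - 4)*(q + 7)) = q^2 + 3*q - 28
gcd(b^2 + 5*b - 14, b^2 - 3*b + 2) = b - 2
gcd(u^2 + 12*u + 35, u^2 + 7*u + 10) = u + 5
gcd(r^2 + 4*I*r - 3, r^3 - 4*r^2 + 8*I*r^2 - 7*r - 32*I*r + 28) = r + I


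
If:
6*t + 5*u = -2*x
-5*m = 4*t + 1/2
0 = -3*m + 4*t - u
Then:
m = 4*x/95 - 13/190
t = -x/19 - 3/76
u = 9/190 - 32*x/95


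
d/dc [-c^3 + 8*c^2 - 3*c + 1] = -3*c^2 + 16*c - 3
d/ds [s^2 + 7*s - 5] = 2*s + 7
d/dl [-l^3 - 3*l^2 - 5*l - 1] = -3*l^2 - 6*l - 5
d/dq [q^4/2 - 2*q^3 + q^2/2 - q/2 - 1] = 2*q^3 - 6*q^2 + q - 1/2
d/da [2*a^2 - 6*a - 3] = 4*a - 6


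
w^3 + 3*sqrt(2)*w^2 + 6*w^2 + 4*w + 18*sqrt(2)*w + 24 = (w + 6)*(w + sqrt(2))*(w + 2*sqrt(2))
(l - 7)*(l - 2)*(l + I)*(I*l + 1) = I*l^4 - 9*I*l^3 + 15*I*l^2 - 9*I*l + 14*I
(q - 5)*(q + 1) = q^2 - 4*q - 5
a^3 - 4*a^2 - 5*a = a*(a - 5)*(a + 1)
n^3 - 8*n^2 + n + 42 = (n - 7)*(n - 3)*(n + 2)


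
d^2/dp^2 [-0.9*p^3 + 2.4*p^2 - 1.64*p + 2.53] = 4.8 - 5.4*p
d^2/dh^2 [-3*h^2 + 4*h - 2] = -6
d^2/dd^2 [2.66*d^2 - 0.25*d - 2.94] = 5.32000000000000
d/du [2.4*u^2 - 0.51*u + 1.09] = 4.8*u - 0.51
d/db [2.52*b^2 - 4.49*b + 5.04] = 5.04*b - 4.49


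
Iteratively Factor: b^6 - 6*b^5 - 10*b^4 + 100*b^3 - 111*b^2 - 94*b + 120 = (b - 1)*(b^5 - 5*b^4 - 15*b^3 + 85*b^2 - 26*b - 120) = (b - 2)*(b - 1)*(b^4 - 3*b^3 - 21*b^2 + 43*b + 60) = (b - 2)*(b - 1)*(b + 4)*(b^3 - 7*b^2 + 7*b + 15) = (b - 5)*(b - 2)*(b - 1)*(b + 4)*(b^2 - 2*b - 3) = (b - 5)*(b - 2)*(b - 1)*(b + 1)*(b + 4)*(b - 3)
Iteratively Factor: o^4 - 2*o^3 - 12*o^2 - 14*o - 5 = (o + 1)*(o^3 - 3*o^2 - 9*o - 5) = (o + 1)^2*(o^2 - 4*o - 5) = (o - 5)*(o + 1)^2*(o + 1)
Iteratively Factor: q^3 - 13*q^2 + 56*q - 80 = (q - 4)*(q^2 - 9*q + 20) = (q - 4)^2*(q - 5)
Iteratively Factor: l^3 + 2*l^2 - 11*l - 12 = (l + 1)*(l^2 + l - 12) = (l + 1)*(l + 4)*(l - 3)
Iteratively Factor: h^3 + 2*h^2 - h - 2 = (h - 1)*(h^2 + 3*h + 2) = (h - 1)*(h + 2)*(h + 1)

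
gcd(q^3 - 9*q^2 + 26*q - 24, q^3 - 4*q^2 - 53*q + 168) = q - 3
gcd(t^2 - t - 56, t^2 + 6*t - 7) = t + 7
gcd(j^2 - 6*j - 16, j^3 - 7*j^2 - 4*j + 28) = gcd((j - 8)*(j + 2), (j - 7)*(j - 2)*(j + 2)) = j + 2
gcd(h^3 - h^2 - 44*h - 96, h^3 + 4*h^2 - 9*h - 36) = h^2 + 7*h + 12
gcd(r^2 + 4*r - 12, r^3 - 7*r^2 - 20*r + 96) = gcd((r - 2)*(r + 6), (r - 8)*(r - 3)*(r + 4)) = 1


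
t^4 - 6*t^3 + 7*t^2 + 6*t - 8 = (t - 4)*(t - 2)*(t - 1)*(t + 1)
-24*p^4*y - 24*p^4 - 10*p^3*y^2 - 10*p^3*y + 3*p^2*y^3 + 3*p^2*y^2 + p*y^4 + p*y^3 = (-3*p + y)*(2*p + y)*(4*p + y)*(p*y + p)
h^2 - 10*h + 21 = (h - 7)*(h - 3)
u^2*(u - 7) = u^3 - 7*u^2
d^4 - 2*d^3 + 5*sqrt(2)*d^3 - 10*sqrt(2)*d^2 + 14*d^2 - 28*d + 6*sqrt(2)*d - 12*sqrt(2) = (d - 2)*(d + sqrt(2))^2*(d + 3*sqrt(2))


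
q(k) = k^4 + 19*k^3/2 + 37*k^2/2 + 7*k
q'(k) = 4*k^3 + 57*k^2/2 + 37*k + 7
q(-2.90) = -25.68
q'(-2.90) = 41.83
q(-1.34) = 4.20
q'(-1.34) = -1.03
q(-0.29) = -0.70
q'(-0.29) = -1.43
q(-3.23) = -40.89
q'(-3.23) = 50.03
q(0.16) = 1.63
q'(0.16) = 13.67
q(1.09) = 43.32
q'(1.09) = 86.37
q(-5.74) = -141.74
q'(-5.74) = -22.85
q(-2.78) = -20.86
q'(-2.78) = 38.46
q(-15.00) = 22620.00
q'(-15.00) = -7635.50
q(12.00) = 39900.00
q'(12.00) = 11467.00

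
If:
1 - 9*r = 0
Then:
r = 1/9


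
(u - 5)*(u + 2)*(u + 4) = u^3 + u^2 - 22*u - 40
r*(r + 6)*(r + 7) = r^3 + 13*r^2 + 42*r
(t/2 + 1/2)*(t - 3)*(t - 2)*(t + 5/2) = t^4/2 - 3*t^3/4 - 9*t^2/2 + 17*t/4 + 15/2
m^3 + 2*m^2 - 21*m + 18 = (m - 3)*(m - 1)*(m + 6)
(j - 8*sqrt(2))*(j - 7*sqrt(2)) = j^2 - 15*sqrt(2)*j + 112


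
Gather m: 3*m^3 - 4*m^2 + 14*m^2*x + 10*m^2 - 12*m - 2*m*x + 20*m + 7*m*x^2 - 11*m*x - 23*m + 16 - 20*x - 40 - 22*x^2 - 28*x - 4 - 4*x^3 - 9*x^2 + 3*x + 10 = 3*m^3 + m^2*(14*x + 6) + m*(7*x^2 - 13*x - 15) - 4*x^3 - 31*x^2 - 45*x - 18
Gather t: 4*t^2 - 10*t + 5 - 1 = 4*t^2 - 10*t + 4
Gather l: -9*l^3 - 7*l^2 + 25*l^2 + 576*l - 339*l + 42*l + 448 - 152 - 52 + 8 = -9*l^3 + 18*l^2 + 279*l + 252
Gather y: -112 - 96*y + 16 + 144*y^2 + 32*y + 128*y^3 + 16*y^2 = 128*y^3 + 160*y^2 - 64*y - 96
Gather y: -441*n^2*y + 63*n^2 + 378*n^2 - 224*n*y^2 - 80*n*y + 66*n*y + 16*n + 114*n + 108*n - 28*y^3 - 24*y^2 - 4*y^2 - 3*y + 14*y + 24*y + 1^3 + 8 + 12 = 441*n^2 + 238*n - 28*y^3 + y^2*(-224*n - 28) + y*(-441*n^2 - 14*n + 35) + 21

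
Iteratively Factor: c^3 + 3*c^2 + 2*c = (c + 2)*(c^2 + c) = c*(c + 2)*(c + 1)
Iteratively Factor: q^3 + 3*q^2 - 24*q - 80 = (q + 4)*(q^2 - q - 20) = (q - 5)*(q + 4)*(q + 4)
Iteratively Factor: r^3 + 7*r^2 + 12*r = (r + 4)*(r^2 + 3*r) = (r + 3)*(r + 4)*(r)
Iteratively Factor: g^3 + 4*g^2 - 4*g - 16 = (g + 2)*(g^2 + 2*g - 8) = (g + 2)*(g + 4)*(g - 2)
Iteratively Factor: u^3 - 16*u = (u + 4)*(u^2 - 4*u) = u*(u + 4)*(u - 4)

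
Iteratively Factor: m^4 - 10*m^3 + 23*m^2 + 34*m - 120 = (m - 3)*(m^3 - 7*m^2 + 2*m + 40) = (m - 5)*(m - 3)*(m^2 - 2*m - 8) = (m - 5)*(m - 4)*(m - 3)*(m + 2)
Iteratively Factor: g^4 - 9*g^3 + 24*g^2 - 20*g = (g - 2)*(g^3 - 7*g^2 + 10*g) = (g - 2)^2*(g^2 - 5*g) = (g - 5)*(g - 2)^2*(g)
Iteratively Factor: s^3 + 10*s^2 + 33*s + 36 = (s + 3)*(s^2 + 7*s + 12) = (s + 3)^2*(s + 4)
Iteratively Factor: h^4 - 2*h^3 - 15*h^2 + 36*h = (h)*(h^3 - 2*h^2 - 15*h + 36) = h*(h - 3)*(h^2 + h - 12) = h*(h - 3)*(h + 4)*(h - 3)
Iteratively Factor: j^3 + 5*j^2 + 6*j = (j)*(j^2 + 5*j + 6) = j*(j + 2)*(j + 3)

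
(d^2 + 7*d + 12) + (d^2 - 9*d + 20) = 2*d^2 - 2*d + 32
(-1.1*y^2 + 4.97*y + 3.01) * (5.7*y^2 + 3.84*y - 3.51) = -6.27*y^4 + 24.105*y^3 + 40.1028*y^2 - 5.8863*y - 10.5651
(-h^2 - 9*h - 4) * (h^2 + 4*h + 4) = -h^4 - 13*h^3 - 44*h^2 - 52*h - 16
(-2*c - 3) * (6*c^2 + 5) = -12*c^3 - 18*c^2 - 10*c - 15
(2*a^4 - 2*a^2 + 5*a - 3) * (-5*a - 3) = -10*a^5 - 6*a^4 + 10*a^3 - 19*a^2 + 9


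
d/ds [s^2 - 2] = 2*s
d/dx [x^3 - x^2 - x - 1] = 3*x^2 - 2*x - 1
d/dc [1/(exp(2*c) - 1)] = -1/(2*sinh(c)^2)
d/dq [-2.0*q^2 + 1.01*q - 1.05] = 1.01 - 4.0*q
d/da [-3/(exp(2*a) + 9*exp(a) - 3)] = (6*exp(a) + 27)*exp(a)/(exp(2*a) + 9*exp(a) - 3)^2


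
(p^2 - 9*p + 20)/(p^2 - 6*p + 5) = (p - 4)/(p - 1)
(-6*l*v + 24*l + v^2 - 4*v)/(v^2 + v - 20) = (-6*l + v)/(v + 5)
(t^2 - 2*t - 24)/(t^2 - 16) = (t - 6)/(t - 4)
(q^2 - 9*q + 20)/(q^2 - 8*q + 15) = (q - 4)/(q - 3)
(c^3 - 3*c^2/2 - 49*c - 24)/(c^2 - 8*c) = c + 13/2 + 3/c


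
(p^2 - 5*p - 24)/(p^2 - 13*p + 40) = (p + 3)/(p - 5)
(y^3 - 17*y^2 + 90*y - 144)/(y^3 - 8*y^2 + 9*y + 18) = (y - 8)/(y + 1)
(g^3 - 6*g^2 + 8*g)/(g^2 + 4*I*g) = (g^2 - 6*g + 8)/(g + 4*I)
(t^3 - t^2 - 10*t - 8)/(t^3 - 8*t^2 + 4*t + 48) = (t + 1)/(t - 6)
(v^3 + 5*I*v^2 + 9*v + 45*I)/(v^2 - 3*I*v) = v + 8*I - 15/v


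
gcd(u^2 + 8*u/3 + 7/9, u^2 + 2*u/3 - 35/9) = u + 7/3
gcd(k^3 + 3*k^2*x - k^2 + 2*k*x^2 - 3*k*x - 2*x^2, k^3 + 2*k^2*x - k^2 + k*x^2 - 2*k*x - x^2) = k^2 + k*x - k - x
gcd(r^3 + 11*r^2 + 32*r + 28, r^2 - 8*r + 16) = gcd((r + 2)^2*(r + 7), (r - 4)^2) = 1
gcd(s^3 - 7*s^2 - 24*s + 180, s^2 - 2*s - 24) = s - 6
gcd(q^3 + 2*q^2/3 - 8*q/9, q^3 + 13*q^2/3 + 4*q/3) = q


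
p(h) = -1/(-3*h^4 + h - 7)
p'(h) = -(12*h^3 - 1)/(-3*h^4 + h - 7)^2 = (1 - 12*h^3)/(3*h^4 - h + 7)^2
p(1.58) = 0.04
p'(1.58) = -0.08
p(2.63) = 0.01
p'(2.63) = -0.01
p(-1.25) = 0.06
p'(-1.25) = 0.10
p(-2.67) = 0.01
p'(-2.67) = 0.01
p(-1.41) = 0.05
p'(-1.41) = 0.08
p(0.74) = 0.14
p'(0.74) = -0.08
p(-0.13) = 0.14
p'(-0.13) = 0.02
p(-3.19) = 0.00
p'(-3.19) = 0.00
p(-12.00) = 0.00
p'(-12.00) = 0.00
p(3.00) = 0.00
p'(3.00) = -0.00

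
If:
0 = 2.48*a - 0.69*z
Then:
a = 0.278225806451613*z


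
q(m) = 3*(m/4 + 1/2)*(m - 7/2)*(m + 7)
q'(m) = 3*(m/4 + 1/2)*(m - 7/2) + 3*(m/4 + 1/2)*(m + 7) + 3*(m - 7/2)*(m + 7)/4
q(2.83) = -23.86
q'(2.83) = 28.24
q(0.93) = -44.79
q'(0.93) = -3.51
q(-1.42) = -11.94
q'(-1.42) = -20.30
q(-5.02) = 38.21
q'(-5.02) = 2.16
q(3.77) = 12.58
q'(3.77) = 49.96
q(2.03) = -40.12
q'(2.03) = 12.89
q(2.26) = -36.69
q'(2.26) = 17.01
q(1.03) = -45.07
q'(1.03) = -2.24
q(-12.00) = -581.25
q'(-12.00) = 211.88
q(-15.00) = -1443.00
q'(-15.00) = 369.38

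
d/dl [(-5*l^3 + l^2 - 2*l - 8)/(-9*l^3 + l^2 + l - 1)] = 2*(2*l^4 - 23*l^3 - 99*l^2 + 7*l + 5)/(81*l^6 - 18*l^5 - 17*l^4 + 20*l^3 - l^2 - 2*l + 1)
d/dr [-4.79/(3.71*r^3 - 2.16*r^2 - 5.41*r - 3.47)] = (53.3127*r^2 - 20.6928*r - 25.9139)/(-3.71*r^3 + 2.16*r^2 + 5.41*r + 3.47)^2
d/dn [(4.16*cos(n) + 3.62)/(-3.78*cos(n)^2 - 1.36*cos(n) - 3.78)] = (-15.7248*cos(n)^2 - 27.3672*cos(n) + 10.8016)*sin(n)/(14.2884*cos(n)^4 + 10.2816*cos(n)^3 + 30.4264*cos(n)^2 + 10.2816*cos(n) + 14.2884)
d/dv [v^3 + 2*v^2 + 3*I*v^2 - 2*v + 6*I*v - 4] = 3*v^2 + v*(4 + 6*I) - 2 + 6*I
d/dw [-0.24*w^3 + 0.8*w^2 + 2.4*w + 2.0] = -0.72*w^2 + 1.6*w + 2.4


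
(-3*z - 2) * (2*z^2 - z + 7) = -6*z^3 - z^2 - 19*z - 14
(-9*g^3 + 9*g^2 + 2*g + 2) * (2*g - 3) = -18*g^4 + 45*g^3 - 23*g^2 - 2*g - 6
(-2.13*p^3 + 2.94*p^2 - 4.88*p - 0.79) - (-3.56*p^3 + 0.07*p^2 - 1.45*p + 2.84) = 1.43*p^3 + 2.87*p^2 - 3.43*p - 3.63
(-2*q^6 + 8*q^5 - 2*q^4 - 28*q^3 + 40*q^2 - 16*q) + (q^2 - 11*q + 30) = -2*q^6 + 8*q^5 - 2*q^4 - 28*q^3 + 41*q^2 - 27*q + 30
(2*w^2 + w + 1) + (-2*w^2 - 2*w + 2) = 3 - w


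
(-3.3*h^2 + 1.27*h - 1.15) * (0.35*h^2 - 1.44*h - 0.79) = -1.155*h^4 + 5.1965*h^3 + 0.3757*h^2 + 0.6527*h + 0.9085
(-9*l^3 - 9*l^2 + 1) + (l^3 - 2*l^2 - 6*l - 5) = -8*l^3 - 11*l^2 - 6*l - 4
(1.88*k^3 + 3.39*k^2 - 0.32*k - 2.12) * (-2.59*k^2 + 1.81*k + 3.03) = -4.8692*k^5 - 5.3773*k^4 + 12.6611*k^3 + 15.1833*k^2 - 4.8068*k - 6.4236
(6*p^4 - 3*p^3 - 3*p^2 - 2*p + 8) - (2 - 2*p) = 6*p^4 - 3*p^3 - 3*p^2 + 6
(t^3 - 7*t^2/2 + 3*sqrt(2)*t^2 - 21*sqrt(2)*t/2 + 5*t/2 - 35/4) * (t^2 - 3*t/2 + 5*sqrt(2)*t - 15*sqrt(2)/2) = t^5 - 5*t^4 + 8*sqrt(2)*t^4 - 40*sqrt(2)*t^3 + 151*t^3/4 - 325*t^2/2 + 109*sqrt(2)*t^2/2 - 125*sqrt(2)*t/2 + 1365*t/8 + 525*sqrt(2)/8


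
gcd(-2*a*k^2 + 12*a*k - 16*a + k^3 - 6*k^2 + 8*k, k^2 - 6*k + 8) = k^2 - 6*k + 8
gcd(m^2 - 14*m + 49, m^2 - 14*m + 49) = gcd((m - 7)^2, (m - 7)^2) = m^2 - 14*m + 49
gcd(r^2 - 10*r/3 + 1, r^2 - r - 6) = r - 3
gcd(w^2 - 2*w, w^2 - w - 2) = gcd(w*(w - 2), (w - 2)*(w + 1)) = w - 2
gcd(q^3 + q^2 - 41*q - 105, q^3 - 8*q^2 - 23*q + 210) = q^2 - 2*q - 35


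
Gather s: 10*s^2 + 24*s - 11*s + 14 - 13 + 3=10*s^2 + 13*s + 4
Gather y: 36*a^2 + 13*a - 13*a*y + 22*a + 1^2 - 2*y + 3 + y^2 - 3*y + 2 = 36*a^2 + 35*a + y^2 + y*(-13*a - 5) + 6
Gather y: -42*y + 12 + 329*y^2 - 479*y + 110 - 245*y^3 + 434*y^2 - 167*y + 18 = -245*y^3 + 763*y^2 - 688*y + 140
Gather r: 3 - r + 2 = 5 - r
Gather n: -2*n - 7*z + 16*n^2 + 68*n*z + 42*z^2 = 16*n^2 + n*(68*z - 2) + 42*z^2 - 7*z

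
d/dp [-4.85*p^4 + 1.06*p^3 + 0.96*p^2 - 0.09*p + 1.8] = -19.4*p^3 + 3.18*p^2 + 1.92*p - 0.09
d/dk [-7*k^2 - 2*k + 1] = -14*k - 2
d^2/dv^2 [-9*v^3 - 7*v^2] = -54*v - 14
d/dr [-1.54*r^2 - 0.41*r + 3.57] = -3.08*r - 0.41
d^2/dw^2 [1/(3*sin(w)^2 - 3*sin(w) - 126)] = (4*sin(w)^4 - 3*sin(w)^3 + 163*sin(w)^2 - 36*sin(w) - 86)/(3*(sin(w) + cos(w)^2 + 41)^3)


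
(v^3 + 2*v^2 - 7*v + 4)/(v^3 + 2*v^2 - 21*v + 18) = (v^2 + 3*v - 4)/(v^2 + 3*v - 18)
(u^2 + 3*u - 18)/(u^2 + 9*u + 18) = (u - 3)/(u + 3)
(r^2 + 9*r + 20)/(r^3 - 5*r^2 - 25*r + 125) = (r + 4)/(r^2 - 10*r + 25)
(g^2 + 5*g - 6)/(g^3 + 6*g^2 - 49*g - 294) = (g - 1)/(g^2 - 49)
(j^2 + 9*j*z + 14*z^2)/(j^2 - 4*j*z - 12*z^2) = (-j - 7*z)/(-j + 6*z)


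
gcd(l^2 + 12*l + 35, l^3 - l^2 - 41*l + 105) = l + 7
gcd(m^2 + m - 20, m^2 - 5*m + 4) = m - 4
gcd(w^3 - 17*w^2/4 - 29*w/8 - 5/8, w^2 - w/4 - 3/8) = w + 1/2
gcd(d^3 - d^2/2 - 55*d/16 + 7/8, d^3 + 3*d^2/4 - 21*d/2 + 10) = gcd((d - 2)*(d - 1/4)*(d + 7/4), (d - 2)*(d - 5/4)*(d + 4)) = d - 2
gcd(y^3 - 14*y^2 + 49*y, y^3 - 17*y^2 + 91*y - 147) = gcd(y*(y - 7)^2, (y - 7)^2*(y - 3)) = y^2 - 14*y + 49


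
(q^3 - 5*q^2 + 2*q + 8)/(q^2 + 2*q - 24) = (q^2 - q - 2)/(q + 6)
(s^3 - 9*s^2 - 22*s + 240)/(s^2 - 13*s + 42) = (s^2 - 3*s - 40)/(s - 7)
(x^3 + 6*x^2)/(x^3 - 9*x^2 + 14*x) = x*(x + 6)/(x^2 - 9*x + 14)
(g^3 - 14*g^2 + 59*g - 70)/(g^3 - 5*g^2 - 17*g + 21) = (g^2 - 7*g + 10)/(g^2 + 2*g - 3)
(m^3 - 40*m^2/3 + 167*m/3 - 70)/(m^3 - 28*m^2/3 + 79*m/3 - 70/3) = (m - 6)/(m - 2)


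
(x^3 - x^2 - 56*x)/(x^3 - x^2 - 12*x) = (-x^2 + x + 56)/(-x^2 + x + 12)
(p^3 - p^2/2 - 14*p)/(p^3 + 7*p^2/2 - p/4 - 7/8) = 4*p*(p - 4)/(4*p^2 - 1)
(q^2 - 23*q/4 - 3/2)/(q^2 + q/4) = (q - 6)/q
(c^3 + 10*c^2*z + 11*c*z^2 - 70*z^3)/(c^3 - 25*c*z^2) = (-c^2 - 5*c*z + 14*z^2)/(c*(-c + 5*z))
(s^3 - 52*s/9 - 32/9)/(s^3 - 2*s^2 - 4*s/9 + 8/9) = (3*s^2 - 2*s - 16)/(3*s^2 - 8*s + 4)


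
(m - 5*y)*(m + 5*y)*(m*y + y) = m^3*y + m^2*y - 25*m*y^3 - 25*y^3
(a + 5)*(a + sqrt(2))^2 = a^3 + 2*sqrt(2)*a^2 + 5*a^2 + 2*a + 10*sqrt(2)*a + 10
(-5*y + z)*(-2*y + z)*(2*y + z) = 20*y^3 - 4*y^2*z - 5*y*z^2 + z^3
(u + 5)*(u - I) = u^2 + 5*u - I*u - 5*I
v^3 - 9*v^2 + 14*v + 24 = (v - 6)*(v - 4)*(v + 1)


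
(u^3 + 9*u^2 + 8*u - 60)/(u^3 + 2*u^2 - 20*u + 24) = (u + 5)/(u - 2)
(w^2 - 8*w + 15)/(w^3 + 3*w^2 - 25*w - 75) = (w - 3)/(w^2 + 8*w + 15)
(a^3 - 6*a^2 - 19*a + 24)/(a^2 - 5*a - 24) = a - 1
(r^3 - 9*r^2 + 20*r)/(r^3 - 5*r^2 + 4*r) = (r - 5)/(r - 1)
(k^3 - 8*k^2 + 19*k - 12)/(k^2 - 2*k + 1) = (k^2 - 7*k + 12)/(k - 1)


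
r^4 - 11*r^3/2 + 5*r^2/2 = r^2*(r - 5)*(r - 1/2)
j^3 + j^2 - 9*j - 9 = (j - 3)*(j + 1)*(j + 3)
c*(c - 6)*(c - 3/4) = c^3 - 27*c^2/4 + 9*c/2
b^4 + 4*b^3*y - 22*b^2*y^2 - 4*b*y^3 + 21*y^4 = (b - 3*y)*(b - y)*(b + y)*(b + 7*y)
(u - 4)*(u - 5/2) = u^2 - 13*u/2 + 10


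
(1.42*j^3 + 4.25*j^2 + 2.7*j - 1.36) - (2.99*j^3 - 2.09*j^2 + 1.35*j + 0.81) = -1.57*j^3 + 6.34*j^2 + 1.35*j - 2.17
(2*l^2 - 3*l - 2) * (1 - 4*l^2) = -8*l^4 + 12*l^3 + 10*l^2 - 3*l - 2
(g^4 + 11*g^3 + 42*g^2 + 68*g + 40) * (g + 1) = g^5 + 12*g^4 + 53*g^3 + 110*g^2 + 108*g + 40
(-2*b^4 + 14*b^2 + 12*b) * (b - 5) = -2*b^5 + 10*b^4 + 14*b^3 - 58*b^2 - 60*b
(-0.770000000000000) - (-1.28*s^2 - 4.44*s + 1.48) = 1.28*s^2 + 4.44*s - 2.25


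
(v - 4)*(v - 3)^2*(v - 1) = v^4 - 11*v^3 + 43*v^2 - 69*v + 36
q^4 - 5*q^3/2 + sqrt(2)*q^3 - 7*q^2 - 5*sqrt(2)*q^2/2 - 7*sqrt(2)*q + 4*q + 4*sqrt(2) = (q - 4)*(q - 1/2)*(q + 2)*(q + sqrt(2))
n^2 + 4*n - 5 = (n - 1)*(n + 5)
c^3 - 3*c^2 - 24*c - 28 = (c - 7)*(c + 2)^2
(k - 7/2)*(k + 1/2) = k^2 - 3*k - 7/4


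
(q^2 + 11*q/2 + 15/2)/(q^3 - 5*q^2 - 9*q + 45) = (q + 5/2)/(q^2 - 8*q + 15)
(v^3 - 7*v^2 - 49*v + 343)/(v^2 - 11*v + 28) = (v^2 - 49)/(v - 4)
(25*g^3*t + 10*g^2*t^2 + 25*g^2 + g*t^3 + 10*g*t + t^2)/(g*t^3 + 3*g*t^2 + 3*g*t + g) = (25*g^3*t + 10*g^2*t^2 + 25*g^2 + g*t^3 + 10*g*t + t^2)/(g*(t^3 + 3*t^2 + 3*t + 1))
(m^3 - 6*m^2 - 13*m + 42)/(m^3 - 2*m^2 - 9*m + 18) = (m - 7)/(m - 3)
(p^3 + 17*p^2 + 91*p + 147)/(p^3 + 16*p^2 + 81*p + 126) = (p + 7)/(p + 6)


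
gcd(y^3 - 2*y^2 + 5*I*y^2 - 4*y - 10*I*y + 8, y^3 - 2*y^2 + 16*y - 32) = y^2 + y*(-2 + 4*I) - 8*I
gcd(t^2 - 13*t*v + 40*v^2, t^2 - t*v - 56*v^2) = t - 8*v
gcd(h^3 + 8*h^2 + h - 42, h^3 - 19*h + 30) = h - 2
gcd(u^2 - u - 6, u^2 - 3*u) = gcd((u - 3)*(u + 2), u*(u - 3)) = u - 3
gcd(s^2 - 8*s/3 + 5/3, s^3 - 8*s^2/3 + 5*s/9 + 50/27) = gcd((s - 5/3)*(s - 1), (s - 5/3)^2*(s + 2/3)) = s - 5/3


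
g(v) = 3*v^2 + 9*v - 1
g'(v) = 6*v + 9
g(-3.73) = 7.17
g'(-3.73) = -13.38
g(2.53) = 40.97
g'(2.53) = 24.18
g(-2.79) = -2.76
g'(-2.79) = -7.74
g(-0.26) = -3.14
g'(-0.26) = 7.44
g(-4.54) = 19.97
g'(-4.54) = -18.24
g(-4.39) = 17.31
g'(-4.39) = -17.34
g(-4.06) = 11.91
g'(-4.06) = -15.36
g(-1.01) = -7.03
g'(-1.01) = 2.94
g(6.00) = 161.00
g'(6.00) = 45.00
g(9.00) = 323.00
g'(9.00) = 63.00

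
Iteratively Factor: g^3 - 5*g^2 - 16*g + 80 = (g + 4)*(g^2 - 9*g + 20) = (g - 4)*(g + 4)*(g - 5)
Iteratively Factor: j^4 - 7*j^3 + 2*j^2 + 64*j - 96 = (j + 3)*(j^3 - 10*j^2 + 32*j - 32) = (j - 4)*(j + 3)*(j^2 - 6*j + 8) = (j - 4)*(j - 2)*(j + 3)*(j - 4)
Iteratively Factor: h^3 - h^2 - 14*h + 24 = (h - 2)*(h^2 + h - 12) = (h - 2)*(h + 4)*(h - 3)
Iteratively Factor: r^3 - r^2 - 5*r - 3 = (r + 1)*(r^2 - 2*r - 3) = (r - 3)*(r + 1)*(r + 1)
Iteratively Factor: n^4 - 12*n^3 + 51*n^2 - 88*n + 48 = (n - 3)*(n^3 - 9*n^2 + 24*n - 16) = (n - 4)*(n - 3)*(n^2 - 5*n + 4) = (n - 4)*(n - 3)*(n - 1)*(n - 4)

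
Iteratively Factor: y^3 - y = (y)*(y^2 - 1) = y*(y + 1)*(y - 1)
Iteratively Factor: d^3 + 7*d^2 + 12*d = (d + 3)*(d^2 + 4*d) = (d + 3)*(d + 4)*(d)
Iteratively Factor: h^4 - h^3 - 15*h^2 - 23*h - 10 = (h + 1)*(h^3 - 2*h^2 - 13*h - 10) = (h + 1)*(h + 2)*(h^2 - 4*h - 5) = (h - 5)*(h + 1)*(h + 2)*(h + 1)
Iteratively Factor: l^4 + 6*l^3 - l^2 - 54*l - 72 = (l + 3)*(l^3 + 3*l^2 - 10*l - 24) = (l + 2)*(l + 3)*(l^2 + l - 12) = (l + 2)*(l + 3)*(l + 4)*(l - 3)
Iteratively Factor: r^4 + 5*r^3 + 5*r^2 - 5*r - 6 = (r - 1)*(r^3 + 6*r^2 + 11*r + 6) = (r - 1)*(r + 1)*(r^2 + 5*r + 6) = (r - 1)*(r + 1)*(r + 2)*(r + 3)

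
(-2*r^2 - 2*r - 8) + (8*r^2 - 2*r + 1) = 6*r^2 - 4*r - 7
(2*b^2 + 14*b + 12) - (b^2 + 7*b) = b^2 + 7*b + 12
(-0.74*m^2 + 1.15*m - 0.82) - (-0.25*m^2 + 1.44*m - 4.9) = -0.49*m^2 - 0.29*m + 4.08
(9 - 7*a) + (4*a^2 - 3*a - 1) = 4*a^2 - 10*a + 8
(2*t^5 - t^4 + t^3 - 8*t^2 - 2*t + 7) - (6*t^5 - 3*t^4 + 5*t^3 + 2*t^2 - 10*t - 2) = -4*t^5 + 2*t^4 - 4*t^3 - 10*t^2 + 8*t + 9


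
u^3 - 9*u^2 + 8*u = u*(u - 8)*(u - 1)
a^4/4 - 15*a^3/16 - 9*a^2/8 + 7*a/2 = a*(a/4 + 1/2)*(a - 4)*(a - 7/4)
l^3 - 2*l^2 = l^2*(l - 2)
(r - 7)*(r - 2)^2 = r^3 - 11*r^2 + 32*r - 28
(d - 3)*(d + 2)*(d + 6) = d^3 + 5*d^2 - 12*d - 36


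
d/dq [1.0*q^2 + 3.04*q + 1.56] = 2.0*q + 3.04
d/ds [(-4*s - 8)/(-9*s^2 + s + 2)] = 36*s*(-s - 4)/(81*s^4 - 18*s^3 - 35*s^2 + 4*s + 4)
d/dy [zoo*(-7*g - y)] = zoo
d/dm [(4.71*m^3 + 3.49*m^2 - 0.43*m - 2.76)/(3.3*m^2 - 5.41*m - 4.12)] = (15.543*m^4 - 50.9622*m^3 - 75.6775*m^2 - 10.5416*m - 13.16)/(10.89*m^4 - 35.706*m^3 + 2.0761*m^2 + 44.5784*m + 16.9744)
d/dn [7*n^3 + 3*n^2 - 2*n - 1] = 21*n^2 + 6*n - 2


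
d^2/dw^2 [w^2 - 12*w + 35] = 2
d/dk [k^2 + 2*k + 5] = 2*k + 2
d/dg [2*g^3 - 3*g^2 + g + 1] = 6*g^2 - 6*g + 1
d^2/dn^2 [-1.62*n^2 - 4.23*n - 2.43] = -3.24000000000000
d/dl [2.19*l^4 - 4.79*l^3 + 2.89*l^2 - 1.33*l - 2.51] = 8.76*l^3 - 14.37*l^2 + 5.78*l - 1.33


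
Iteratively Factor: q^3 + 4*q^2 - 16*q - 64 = (q + 4)*(q^2 - 16) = (q - 4)*(q + 4)*(q + 4)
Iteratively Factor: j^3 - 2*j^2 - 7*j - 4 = (j + 1)*(j^2 - 3*j - 4) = (j + 1)^2*(j - 4)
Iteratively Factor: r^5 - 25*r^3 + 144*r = (r - 3)*(r^4 + 3*r^3 - 16*r^2 - 48*r) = r*(r - 3)*(r^3 + 3*r^2 - 16*r - 48) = r*(r - 4)*(r - 3)*(r^2 + 7*r + 12) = r*(r - 4)*(r - 3)*(r + 3)*(r + 4)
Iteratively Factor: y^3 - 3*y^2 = (y)*(y^2 - 3*y) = y^2*(y - 3)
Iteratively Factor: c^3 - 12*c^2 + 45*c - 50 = (c - 5)*(c^2 - 7*c + 10) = (c - 5)^2*(c - 2)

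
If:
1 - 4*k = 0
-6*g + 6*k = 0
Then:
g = 1/4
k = 1/4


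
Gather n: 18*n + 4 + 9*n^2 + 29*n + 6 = 9*n^2 + 47*n + 10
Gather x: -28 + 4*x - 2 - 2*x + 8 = 2*x - 22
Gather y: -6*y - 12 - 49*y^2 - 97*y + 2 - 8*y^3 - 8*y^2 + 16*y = -8*y^3 - 57*y^2 - 87*y - 10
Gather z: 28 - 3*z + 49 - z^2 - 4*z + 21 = -z^2 - 7*z + 98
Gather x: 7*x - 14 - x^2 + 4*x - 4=-x^2 + 11*x - 18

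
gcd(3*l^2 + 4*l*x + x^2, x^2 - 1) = 1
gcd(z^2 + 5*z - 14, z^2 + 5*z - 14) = z^2 + 5*z - 14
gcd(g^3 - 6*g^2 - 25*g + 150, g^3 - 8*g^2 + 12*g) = g - 6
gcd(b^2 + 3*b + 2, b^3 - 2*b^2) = 1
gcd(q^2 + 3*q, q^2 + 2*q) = q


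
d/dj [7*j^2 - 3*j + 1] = 14*j - 3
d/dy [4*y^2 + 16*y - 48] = 8*y + 16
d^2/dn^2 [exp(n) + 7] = exp(n)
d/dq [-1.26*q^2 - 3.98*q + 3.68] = -2.52*q - 3.98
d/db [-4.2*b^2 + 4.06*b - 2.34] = 4.06 - 8.4*b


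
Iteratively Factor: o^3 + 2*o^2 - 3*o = (o)*(o^2 + 2*o - 3) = o*(o + 3)*(o - 1)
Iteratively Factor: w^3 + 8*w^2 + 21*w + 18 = (w + 3)*(w^2 + 5*w + 6) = (w + 2)*(w + 3)*(w + 3)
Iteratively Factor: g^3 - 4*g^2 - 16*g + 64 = (g + 4)*(g^2 - 8*g + 16) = (g - 4)*(g + 4)*(g - 4)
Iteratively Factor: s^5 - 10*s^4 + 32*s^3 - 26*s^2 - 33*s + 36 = (s - 3)*(s^4 - 7*s^3 + 11*s^2 + 7*s - 12) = (s - 3)*(s + 1)*(s^3 - 8*s^2 + 19*s - 12) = (s - 3)^2*(s + 1)*(s^2 - 5*s + 4) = (s - 3)^2*(s - 1)*(s + 1)*(s - 4)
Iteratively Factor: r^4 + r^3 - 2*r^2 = (r + 2)*(r^3 - r^2) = r*(r + 2)*(r^2 - r) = r*(r - 1)*(r + 2)*(r)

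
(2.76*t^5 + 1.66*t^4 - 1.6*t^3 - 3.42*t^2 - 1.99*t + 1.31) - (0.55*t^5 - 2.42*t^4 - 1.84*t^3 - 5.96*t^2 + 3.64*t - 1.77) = 2.21*t^5 + 4.08*t^4 + 0.24*t^3 + 2.54*t^2 - 5.63*t + 3.08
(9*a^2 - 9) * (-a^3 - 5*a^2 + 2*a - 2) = -9*a^5 - 45*a^4 + 27*a^3 + 27*a^2 - 18*a + 18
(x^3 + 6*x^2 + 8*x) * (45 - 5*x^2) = -5*x^5 - 30*x^4 + 5*x^3 + 270*x^2 + 360*x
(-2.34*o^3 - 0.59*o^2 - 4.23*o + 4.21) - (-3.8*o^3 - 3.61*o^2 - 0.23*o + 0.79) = 1.46*o^3 + 3.02*o^2 - 4.0*o + 3.42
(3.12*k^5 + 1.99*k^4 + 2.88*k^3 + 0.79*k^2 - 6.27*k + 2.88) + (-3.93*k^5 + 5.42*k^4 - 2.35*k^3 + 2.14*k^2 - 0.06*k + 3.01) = -0.81*k^5 + 7.41*k^4 + 0.53*k^3 + 2.93*k^2 - 6.33*k + 5.89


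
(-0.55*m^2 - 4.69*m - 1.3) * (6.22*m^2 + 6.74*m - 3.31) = -3.421*m^4 - 32.8788*m^3 - 37.8761*m^2 + 6.7619*m + 4.303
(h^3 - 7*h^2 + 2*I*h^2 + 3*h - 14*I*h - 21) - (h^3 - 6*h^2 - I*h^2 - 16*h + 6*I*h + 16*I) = -h^2 + 3*I*h^2 + 19*h - 20*I*h - 21 - 16*I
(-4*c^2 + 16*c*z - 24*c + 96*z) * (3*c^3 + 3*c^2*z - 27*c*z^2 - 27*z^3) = -12*c^5 + 36*c^4*z - 72*c^4 + 156*c^3*z^2 + 216*c^3*z - 324*c^2*z^3 + 936*c^2*z^2 - 432*c*z^4 - 1944*c*z^3 - 2592*z^4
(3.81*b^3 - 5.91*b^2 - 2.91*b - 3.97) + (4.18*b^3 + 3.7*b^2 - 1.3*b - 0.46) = 7.99*b^3 - 2.21*b^2 - 4.21*b - 4.43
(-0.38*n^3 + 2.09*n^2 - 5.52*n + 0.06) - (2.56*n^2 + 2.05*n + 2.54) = -0.38*n^3 - 0.47*n^2 - 7.57*n - 2.48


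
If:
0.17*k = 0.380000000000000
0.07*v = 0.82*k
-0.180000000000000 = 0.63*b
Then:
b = -0.29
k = 2.24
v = 26.18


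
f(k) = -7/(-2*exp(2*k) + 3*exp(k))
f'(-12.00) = 379761.18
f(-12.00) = -379762.74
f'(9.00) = 0.00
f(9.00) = 0.00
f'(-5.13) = 394.37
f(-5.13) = -395.93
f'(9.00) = -0.00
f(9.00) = 0.00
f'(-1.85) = 14.64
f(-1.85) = -16.58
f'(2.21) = -0.11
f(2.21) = 0.05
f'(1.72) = -0.36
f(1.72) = 0.15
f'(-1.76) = 13.33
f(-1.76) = -15.32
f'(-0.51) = 2.15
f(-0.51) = -6.48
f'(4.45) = -0.00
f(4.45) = 0.00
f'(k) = -7*(4*exp(2*k) - 3*exp(k))/(-2*exp(2*k) + 3*exp(k))^2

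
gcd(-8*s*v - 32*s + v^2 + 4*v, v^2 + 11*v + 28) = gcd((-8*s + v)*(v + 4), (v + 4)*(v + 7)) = v + 4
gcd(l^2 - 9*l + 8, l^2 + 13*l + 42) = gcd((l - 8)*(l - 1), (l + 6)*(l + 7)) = 1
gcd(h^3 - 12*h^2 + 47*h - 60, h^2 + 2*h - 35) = h - 5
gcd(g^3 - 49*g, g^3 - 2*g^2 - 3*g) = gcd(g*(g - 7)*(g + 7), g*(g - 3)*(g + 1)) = g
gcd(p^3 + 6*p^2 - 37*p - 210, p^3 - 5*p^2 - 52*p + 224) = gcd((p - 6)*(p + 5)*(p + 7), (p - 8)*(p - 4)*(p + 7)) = p + 7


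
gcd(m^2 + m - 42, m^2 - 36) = m - 6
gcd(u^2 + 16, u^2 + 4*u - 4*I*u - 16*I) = u - 4*I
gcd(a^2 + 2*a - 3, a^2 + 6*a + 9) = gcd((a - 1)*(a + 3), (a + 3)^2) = a + 3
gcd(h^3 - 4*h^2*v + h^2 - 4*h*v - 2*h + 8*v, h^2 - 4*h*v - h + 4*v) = -h^2 + 4*h*v + h - 4*v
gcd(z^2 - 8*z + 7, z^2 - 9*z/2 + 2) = 1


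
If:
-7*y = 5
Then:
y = -5/7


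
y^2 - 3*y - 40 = (y - 8)*(y + 5)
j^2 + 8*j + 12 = (j + 2)*(j + 6)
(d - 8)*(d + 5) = d^2 - 3*d - 40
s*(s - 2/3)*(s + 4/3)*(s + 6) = s^4 + 20*s^3/3 + 28*s^2/9 - 16*s/3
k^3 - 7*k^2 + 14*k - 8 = (k - 4)*(k - 2)*(k - 1)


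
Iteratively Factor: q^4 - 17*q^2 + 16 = (q + 1)*(q^3 - q^2 - 16*q + 16) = (q + 1)*(q + 4)*(q^2 - 5*q + 4) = (q - 1)*(q + 1)*(q + 4)*(q - 4)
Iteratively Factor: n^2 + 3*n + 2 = (n + 1)*(n + 2)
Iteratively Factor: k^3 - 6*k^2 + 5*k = (k - 1)*(k^2 - 5*k) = k*(k - 1)*(k - 5)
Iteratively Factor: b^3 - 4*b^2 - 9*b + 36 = (b - 4)*(b^2 - 9) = (b - 4)*(b + 3)*(b - 3)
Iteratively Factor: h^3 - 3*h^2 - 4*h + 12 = (h + 2)*(h^2 - 5*h + 6) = (h - 3)*(h + 2)*(h - 2)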